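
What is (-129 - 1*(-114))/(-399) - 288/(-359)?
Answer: 40099/47747 ≈ 0.83982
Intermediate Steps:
(-129 - 1*(-114))/(-399) - 288/(-359) = (-129 + 114)*(-1/399) - 288*(-1/359) = -15*(-1/399) + 288/359 = 5/133 + 288/359 = 40099/47747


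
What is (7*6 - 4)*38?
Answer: 1444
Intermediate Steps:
(7*6 - 4)*38 = (42 - 4)*38 = 38*38 = 1444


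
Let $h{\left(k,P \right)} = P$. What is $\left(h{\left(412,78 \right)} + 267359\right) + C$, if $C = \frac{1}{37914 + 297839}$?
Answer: $\frac{89792775062}{335753} \approx 2.6744 \cdot 10^{5}$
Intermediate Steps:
$C = \frac{1}{335753} \approx 2.9784 \cdot 10^{-6}$
$\left(h{\left(412,78 \right)} + 267359\right) + C = \left(78 + 267359\right) + \frac{1}{335753} = 267437 + \frac{1}{335753} = \frac{89792775062}{335753}$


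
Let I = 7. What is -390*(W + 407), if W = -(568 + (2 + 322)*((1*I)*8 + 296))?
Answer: 44541510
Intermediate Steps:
W = -114616 (W = -(568 + (2 + 322)*((1*7)*8 + 296)) = -(568 + 324*(7*8 + 296)) = -(568 + 324*(56 + 296)) = -(568 + 324*352) = -(568 + 114048) = -1*114616 = -114616)
-390*(W + 407) = -390*(-114616 + 407) = -390*(-114209) = 44541510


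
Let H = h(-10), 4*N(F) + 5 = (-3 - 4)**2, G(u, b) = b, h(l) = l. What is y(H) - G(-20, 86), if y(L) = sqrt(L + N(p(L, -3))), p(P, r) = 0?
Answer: -85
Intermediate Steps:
N(F) = 11 (N(F) = -5/4 + (-3 - 4)**2/4 = -5/4 + (1/4)*(-7)**2 = -5/4 + (1/4)*49 = -5/4 + 49/4 = 11)
H = -10
y(L) = sqrt(11 + L) (y(L) = sqrt(L + 11) = sqrt(11 + L))
y(H) - G(-20, 86) = sqrt(11 - 10) - 1*86 = sqrt(1) - 86 = 1 - 86 = -85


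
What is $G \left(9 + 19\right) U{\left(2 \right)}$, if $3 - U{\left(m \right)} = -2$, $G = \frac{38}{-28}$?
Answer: $-190$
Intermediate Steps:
$G = - \frac{19}{14}$ ($G = 38 \left(- \frac{1}{28}\right) = - \frac{19}{14} \approx -1.3571$)
$U{\left(m \right)} = 5$ ($U{\left(m \right)} = 3 - -2 = 3 + 2 = 5$)
$G \left(9 + 19\right) U{\left(2 \right)} = - \frac{19 \left(9 + 19\right)}{14} \cdot 5 = \left(- \frac{19}{14}\right) 28 \cdot 5 = \left(-38\right) 5 = -190$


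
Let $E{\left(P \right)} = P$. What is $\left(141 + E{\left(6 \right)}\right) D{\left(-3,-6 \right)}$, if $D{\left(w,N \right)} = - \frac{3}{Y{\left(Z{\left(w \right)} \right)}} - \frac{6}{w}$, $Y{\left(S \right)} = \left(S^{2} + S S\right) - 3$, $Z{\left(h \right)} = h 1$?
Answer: $\frac{1323}{5} \approx 264.6$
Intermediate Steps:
$Z{\left(h \right)} = h$
$Y{\left(S \right)} = -3 + 2 S^{2}$ ($Y{\left(S \right)} = \left(S^{2} + S^{2}\right) - 3 = 2 S^{2} - 3 = -3 + 2 S^{2}$)
$D{\left(w,N \right)} = - \frac{6}{w} - \frac{3}{-3 + 2 w^{2}}$ ($D{\left(w,N \right)} = - \frac{3}{-3 + 2 w^{2}} - \frac{6}{w} = - \frac{6}{w} - \frac{3}{-3 + 2 w^{2}}$)
$\left(141 + E{\left(6 \right)}\right) D{\left(-3,-6 \right)} = \left(141 + 6\right) \frac{3 \left(6 - -3 - 4 \left(-3\right)^{2}\right)}{\left(-3\right) \left(-3 + 2 \left(-3\right)^{2}\right)} = 147 \cdot 3 \left(- \frac{1}{3}\right) \frac{1}{-3 + 2 \cdot 9} \left(6 + 3 - 36\right) = 147 \cdot 3 \left(- \frac{1}{3}\right) \frac{1}{-3 + 18} \left(6 + 3 - 36\right) = 147 \cdot 3 \left(- \frac{1}{3}\right) \frac{1}{15} \left(-27\right) = 147 \cdot \frac{9}{5} = \frac{1323}{5}$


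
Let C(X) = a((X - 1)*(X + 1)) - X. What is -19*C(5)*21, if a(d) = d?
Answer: -7581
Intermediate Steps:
C(X) = -X + (1 + X)*(-1 + X) (C(X) = (X - 1)*(X + 1) - X = (-1 + X)*(1 + X) - X = (1 + X)*(-1 + X) - X = -X + (1 + X)*(-1 + X))
-19*C(5)*21 = -19*(-1 + 5² - 1*5)*21 = -19*(-1 + 25 - 5)*21 = -19*19*21 = -361*21 = -7581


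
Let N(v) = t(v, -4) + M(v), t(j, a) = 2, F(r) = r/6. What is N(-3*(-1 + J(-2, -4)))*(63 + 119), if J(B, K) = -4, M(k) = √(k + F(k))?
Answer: 364 + 91*√70 ≈ 1125.4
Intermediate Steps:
F(r) = r/6 (F(r) = r*(⅙) = r/6)
M(k) = √42*√k/6 (M(k) = √(k + k/6) = √(7*k/6) = √42*√k/6)
N(v) = 2 + √42*√v/6
N(-3*(-1 + J(-2, -4)))*(63 + 119) = (2 + √42*√(-3*(-1 - 4))/6)*(63 + 119) = (2 + √42*√(-3*(-5))/6)*182 = (2 + √42*√15/6)*182 = (2 + √70/2)*182 = 364 + 91*√70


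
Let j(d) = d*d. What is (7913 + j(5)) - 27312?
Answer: -19374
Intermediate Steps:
j(d) = d**2
(7913 + j(5)) - 27312 = (7913 + 5**2) - 27312 = (7913 + 25) - 27312 = 7938 - 27312 = -19374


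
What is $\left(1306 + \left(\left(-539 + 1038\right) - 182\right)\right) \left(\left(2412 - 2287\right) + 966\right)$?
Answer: $1770693$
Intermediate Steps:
$\left(1306 + \left(\left(-539 + 1038\right) - 182\right)\right) \left(\left(2412 - 2287\right) + 966\right) = \left(1306 + \left(499 - 182\right)\right) \left(\left(2412 - 2287\right) + 966\right) = \left(1306 + 317\right) \left(125 + 966\right) = 1623 \cdot 1091 = 1770693$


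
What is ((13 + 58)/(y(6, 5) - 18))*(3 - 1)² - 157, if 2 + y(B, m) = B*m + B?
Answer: -557/4 ≈ -139.25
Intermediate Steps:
y(B, m) = -2 + B + B*m (y(B, m) = -2 + (B*m + B) = -2 + (B + B*m) = -2 + B + B*m)
((13 + 58)/(y(6, 5) - 18))*(3 - 1)² - 157 = ((13 + 58)/((-2 + 6 + 6*5) - 18))*(3 - 1)² - 157 = (71/((-2 + 6 + 30) - 18))*2² - 157 = (71/(34 - 18))*4 - 157 = (71/16)*4 - 157 = 71/4 - 157 = -557/4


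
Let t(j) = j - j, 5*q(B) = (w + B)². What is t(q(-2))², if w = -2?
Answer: 0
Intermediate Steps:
q(B) = (-2 + B)²/5
t(j) = 0
t(q(-2))² = 0² = 0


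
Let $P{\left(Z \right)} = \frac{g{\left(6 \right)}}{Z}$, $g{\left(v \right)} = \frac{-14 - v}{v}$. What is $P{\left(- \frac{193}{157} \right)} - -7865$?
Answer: $\frac{4555405}{579} \approx 7867.7$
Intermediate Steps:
$g{\left(v \right)} = \frac{-14 - v}{v}$
$P{\left(Z \right)} = - \frac{10}{3 Z}$ ($P{\left(Z \right)} = \frac{\frac{1}{6} \left(-14 - 6\right)}{Z} = \frac{\frac{1}{6} \left(-20\right)}{Z} = - \frac{10}{3 Z}$)
$P{\left(- \frac{193}{157} \right)} - -7865 = - \frac{10}{3 \left(- \frac{193}{157}\right)} - -7865 = - \frac{10}{3 \left(\left(-193\right) \frac{1}{157}\right)} + 7865 = - \frac{10}{3 \left(- \frac{193}{157}\right)} + 7865 = \left(- \frac{10}{3}\right) \left(- \frac{157}{193}\right) + 7865 = \frac{1570}{579} + 7865 = \frac{4555405}{579}$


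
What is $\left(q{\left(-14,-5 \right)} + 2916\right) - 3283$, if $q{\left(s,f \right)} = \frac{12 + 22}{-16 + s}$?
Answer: $- \frac{5522}{15} \approx -368.13$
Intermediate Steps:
$q{\left(s,f \right)} = \frac{34}{-16 + s}$
$\left(q{\left(-14,-5 \right)} + 2916\right) - 3283 = \left(\frac{34}{-16 - 14} + 2916\right) - 3283 = \left(\frac{34}{-30} + 2916\right) - 3283 = \left(34 \left(- \frac{1}{30}\right) + 2916\right) - 3283 = \left(- \frac{17}{15} + 2916\right) - 3283 = \frac{43723}{15} - 3283 = - \frac{5522}{15}$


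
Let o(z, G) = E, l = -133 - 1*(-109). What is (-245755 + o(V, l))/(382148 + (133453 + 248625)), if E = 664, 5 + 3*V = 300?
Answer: -81697/254742 ≈ -0.32070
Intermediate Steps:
V = 295/3 (V = -5/3 + (⅓)*300 = -5/3 + 100 = 295/3 ≈ 98.333)
l = -24 (l = -133 + 109 = -24)
o(z, G) = 664
(-245755 + o(V, l))/(382148 + (133453 + 248625)) = (-245755 + 664)/(382148 + (133453 + 248625)) = -245091/(382148 + 382078) = -245091/764226 = -245091*1/764226 = -81697/254742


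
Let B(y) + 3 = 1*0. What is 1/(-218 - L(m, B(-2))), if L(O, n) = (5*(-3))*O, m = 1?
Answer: -1/203 ≈ -0.0049261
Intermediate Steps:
B(y) = -3 (B(y) = -3 + 1*0 = -3 + 0 = -3)
L(O, n) = -15*O
1/(-218 - L(m, B(-2))) = 1/(-218 - (-15)) = 1/(-218 - 1*(-15)) = 1/(-218 + 15) = 1/(-203) = -1/203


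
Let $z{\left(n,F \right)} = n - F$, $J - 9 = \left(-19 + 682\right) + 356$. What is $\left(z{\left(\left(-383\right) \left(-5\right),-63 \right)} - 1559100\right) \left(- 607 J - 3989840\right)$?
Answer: $7184305539992$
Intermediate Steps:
$J = 1028$ ($J = 9 + \left(\left(-19 + 682\right) + 356\right) = 9 + \left(663 + 356\right) = 9 + 1019 = 1028$)
$\left(z{\left(\left(-383\right) \left(-5\right),-63 \right)} - 1559100\right) \left(- 607 J - 3989840\right) = \left(\left(\left(-383\right) \left(-5\right) - -63\right) - 1559100\right) \left(\left(-607\right) 1028 - 3989840\right) = \left(\left(1915 + 63\right) - 1559100\right) \left(-623996 - 3989840\right) = \left(1978 - 1559100\right) \left(-4613836\right) = \left(-1557122\right) \left(-4613836\right) = 7184305539992$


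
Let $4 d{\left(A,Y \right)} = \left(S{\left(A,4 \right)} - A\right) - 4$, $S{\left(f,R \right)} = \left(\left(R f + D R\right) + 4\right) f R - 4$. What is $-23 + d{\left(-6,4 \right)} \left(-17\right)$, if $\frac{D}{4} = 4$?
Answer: $\frac{8947}{2} \approx 4473.5$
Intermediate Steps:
$D = 16$ ($D = 4 \cdot 4 = 16$)
$S{\left(f,R \right)} = -4 + R f \left(4 + 16 R + R f\right)$ ($S{\left(f,R \right)} = \left(\left(R f + 16 R\right) + 4\right) f R - 4 = \left(\left(16 R + R f\right) + 4\right) f R - 4 = \left(4 + 16 R + R f\right) f R - 4 = f \left(4 + 16 R + R f\right) R - 4 = R f \left(4 + 16 R + R f\right) - 4 = -4 + R f \left(4 + 16 R + R f\right)$)
$d{\left(A,Y \right)} = -2 + 4 A^{2} + \frac{271 A}{4}$ ($d{\left(A,Y \right)} = \frac{\left(\left(-4 + 4^{2} A^{2} + 4 \cdot 4 A + 16 A 4^{2}\right) - A\right) - 4}{4} = \frac{\left(\left(-4 + 16 A^{2} + 16 A + 16 A 16\right) - A\right) - 4}{4} = \frac{\left(\left(-4 + 16 A^{2} + 16 A + 256 A\right) - A\right) - 4}{4} = \frac{\left(\left(-4 + 16 A^{2} + 272 A\right) - A\right) - 4}{4} = \frac{\left(-4 + 16 A^{2} + 271 A\right) - 4}{4} = \frac{-8 + 16 A^{2} + 271 A}{4} = -2 + 4 A^{2} + \frac{271 A}{4}$)
$-23 + d{\left(-6,4 \right)} \left(-17\right) = -23 + \left(-2 + 4 \left(-6\right)^{2} + \frac{271}{4} \left(-6\right)\right) \left(-17\right) = -23 + \left(-2 + 4 \cdot 36 - \frac{813}{2}\right) \left(-17\right) = -23 + \left(-2 + 144 - \frac{813}{2}\right) \left(-17\right) = -23 - - \frac{8993}{2} = -23 + \frac{8993}{2} = \frac{8947}{2}$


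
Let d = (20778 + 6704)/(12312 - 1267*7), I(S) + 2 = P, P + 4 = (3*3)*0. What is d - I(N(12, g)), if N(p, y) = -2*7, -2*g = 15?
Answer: 48140/3443 ≈ 13.982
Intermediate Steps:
g = -15/2 (g = -½*15 = -15/2 ≈ -7.5000)
N(p, y) = -14
P = -4 (P = -4 + (3*3)*0 = -4 + 9*0 = -4 + 0 = -4)
I(S) = -6 (I(S) = -2 - 4 = -6)
d = 27482/3443 (d = 27482/(12312 - 8869) = 27482/3443 ≈ 7.9820)
d - I(N(12, g)) = 27482/3443 - 1*(-6) = 27482/3443 + 6 = 48140/3443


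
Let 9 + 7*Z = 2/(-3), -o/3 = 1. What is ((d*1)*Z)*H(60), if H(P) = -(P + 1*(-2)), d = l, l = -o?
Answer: 1682/7 ≈ 240.29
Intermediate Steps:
o = -3 (o = -3*1 = -3)
Z = -29/21 (Z = -9/7 + (2/(-3))/7 = -9/7 + (2*(-⅓))/7 = -9/7 + (⅐)*(-⅔) = -9/7 - 2/21 = -29/21 ≈ -1.3810)
l = 3 (l = -1*(-3) = 3)
d = 3
H(P) = 2 - P (H(P) = -(P - 2) = -(-2 + P) = 2 - P)
((d*1)*Z)*H(60) = ((3*1)*(-29/21))*(2 - 1*60) = (3*(-29/21))*(2 - 60) = -29/7*(-58) = 1682/7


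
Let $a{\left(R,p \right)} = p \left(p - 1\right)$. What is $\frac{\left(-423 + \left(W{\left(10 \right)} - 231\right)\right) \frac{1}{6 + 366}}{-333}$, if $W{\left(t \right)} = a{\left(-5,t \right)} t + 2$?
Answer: $- \frac{2}{999} \approx -0.002002$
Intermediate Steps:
$a{\left(R,p \right)} = p \left(-1 + p\right)$
$W{\left(t \right)} = 2 + t^{2} \left(-1 + t\right)$ ($W{\left(t \right)} = t \left(-1 + t\right) t + 2 = t^{2} \left(-1 + t\right) + 2 = 2 + t^{2} \left(-1 + t\right)$)
$\frac{\left(-423 + \left(W{\left(10 \right)} - 231\right)\right) \frac{1}{6 + 366}}{-333} = \frac{\left(-423 - \left(229 - 10^{2} \left(-1 + 10\right)\right)\right) \frac{1}{6 + 366}}{-333} = \frac{-423 + \left(\left(2 + 100 \cdot 9\right) - 231\right)}{372} \left(- \frac{1}{333}\right) = \left(-423 + \left(\left(2 + 900\right) - 231\right)\right) \frac{1}{372} \left(- \frac{1}{333}\right) = \left(-423 + \left(902 - 231\right)\right) \frac{1}{372} \left(- \frac{1}{333}\right) = \left(-423 + 671\right) \frac{1}{372} \left(- \frac{1}{333}\right) = 248 \cdot \frac{1}{372} \left(- \frac{1}{333}\right) = \frac{2}{3} \left(- \frac{1}{333}\right) = - \frac{2}{999}$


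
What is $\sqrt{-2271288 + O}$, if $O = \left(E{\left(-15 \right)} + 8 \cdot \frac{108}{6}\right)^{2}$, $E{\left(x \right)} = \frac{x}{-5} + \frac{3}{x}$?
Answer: $\frac{2 i \sqrt{14060861}}{5} \approx 1499.9 i$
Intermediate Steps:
$E{\left(x \right)} = \frac{3}{x} - \frac{x}{5}$ ($E{\left(x \right)} = x \left(- \frac{1}{5}\right) + \frac{3}{x} = - \frac{x}{5} + \frac{3}{x} = \frac{3}{x} - \frac{x}{5}$)
$O = \frac{538756}{25}$ ($O = \left(\left(\frac{3}{-15} - -3\right) + 8 \cdot \frac{108}{6}\right)^{2} = \left(\left(3 \left(- \frac{1}{15}\right) + 3\right) + 8 \cdot 108 \cdot \frac{1}{6}\right)^{2} = \left(\left(- \frac{1}{5} + 3\right) + 8 \cdot 18\right)^{2} = \left(\frac{14}{5} + 144\right)^{2} = \left(\frac{734}{5}\right)^{2} = \frac{538756}{25} \approx 21550.0$)
$\sqrt{-2271288 + O} = \sqrt{-2271288 + \frac{538756}{25}} = \sqrt{- \frac{56243444}{25}} = \frac{2 i \sqrt{14060861}}{5}$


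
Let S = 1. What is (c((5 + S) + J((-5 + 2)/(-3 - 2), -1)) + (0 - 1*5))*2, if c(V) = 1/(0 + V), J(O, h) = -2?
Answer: -19/2 ≈ -9.5000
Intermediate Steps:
c(V) = 1/V
(c((5 + S) + J((-5 + 2)/(-3 - 2), -1)) + (0 - 1*5))*2 = (1/((5 + 1) - 2) + (0 - 1*5))*2 = (1/(6 - 2) + (0 - 5))*2 = (1/4 - 5)*2 = (¼ - 5)*2 = -19/4*2 = -19/2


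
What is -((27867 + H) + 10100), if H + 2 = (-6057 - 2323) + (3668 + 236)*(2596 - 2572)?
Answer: -123281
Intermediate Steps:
H = 85314 (H = -2 + ((-6057 - 2323) + (3668 + 236)*(2596 - 2572)) = -2 + (-8380 + 3904*24) = -2 + (-8380 + 93696) = -2 + 85316 = 85314)
-((27867 + H) + 10100) = -((27867 + 85314) + 10100) = -(113181 + 10100) = -1*123281 = -123281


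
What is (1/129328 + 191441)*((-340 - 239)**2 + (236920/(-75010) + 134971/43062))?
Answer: 68743773338287681392419/1071127862624 ≈ 6.4179e+10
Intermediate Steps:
(1/129328 + 191441)*((-340 - 239)**2 + (236920/(-75010) + 134971/43062)) = (1/129328 + 191441)*((-579)**2 + (236920*(-1/75010) + 134971*(1/43062))) = 24758681649*(335241 + (-23692/7501 + 134971/43062))/129328 = 24758681649*(335241 - 7807433/323008062)/129328 = (24758681649/129328)*(108285537905509/323008062) = 68743773338287681392419/1071127862624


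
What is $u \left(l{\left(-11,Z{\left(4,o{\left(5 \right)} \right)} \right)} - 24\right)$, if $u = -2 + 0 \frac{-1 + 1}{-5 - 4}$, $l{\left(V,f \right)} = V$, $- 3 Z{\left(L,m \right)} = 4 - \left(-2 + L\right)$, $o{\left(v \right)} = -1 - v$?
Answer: $70$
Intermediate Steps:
$Z{\left(L,m \right)} = -2 + \frac{L}{3}$ ($Z{\left(L,m \right)} = - \frac{4 - \left(-2 + L\right)}{3} = - \frac{6 - L}{3} = -2 + \frac{L}{3}$)
$u = -2$ ($u = -2 + 0 \frac{0}{-9} = -2 + 0 \cdot 0 \left(- \frac{1}{9}\right) = -2 + 0 \cdot 0 = -2 + 0 = -2$)
$u \left(l{\left(-11,Z{\left(4,o{\left(5 \right)} \right)} \right)} - 24\right) = - 2 \left(-11 - 24\right) = \left(-2\right) \left(-35\right) = 70$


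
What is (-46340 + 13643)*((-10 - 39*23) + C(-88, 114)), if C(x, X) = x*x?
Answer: -223549389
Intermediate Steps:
C(x, X) = x²
(-46340 + 13643)*((-10 - 39*23) + C(-88, 114)) = (-46340 + 13643)*((-10 - 39*23) + (-88)²) = -32697*((-10 - 897) + 7744) = -32697*(-907 + 7744) = -32697*6837 = -223549389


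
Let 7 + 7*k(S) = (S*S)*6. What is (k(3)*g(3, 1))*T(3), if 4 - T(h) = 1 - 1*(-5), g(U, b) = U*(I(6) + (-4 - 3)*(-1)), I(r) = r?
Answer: -3666/7 ≈ -523.71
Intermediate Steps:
k(S) = -1 + 6*S²/7 (k(S) = -1 + ((S*S)*6)/7 = -1 + (S²*6)/7 = -1 + (6*S²)/7 = -1 + 6*S²/7)
g(U, b) = 13*U (g(U, b) = U*(6 + (-4 - 3)*(-1)) = U*(6 - 7*(-1)) = U*(6 + 7) = U*13 = 13*U)
T(h) = -2 (T(h) = 4 - (1 - 1*(-5)) = 4 - (1 + 5) = 4 - 1*6 = 4 - 6 = -2)
(k(3)*g(3, 1))*T(3) = ((-1 + (6/7)*3²)*(13*3))*(-2) = ((-1 + (6/7)*9)*39)*(-2) = ((-1 + 54/7)*39)*(-2) = ((47/7)*39)*(-2) = (1833/7)*(-2) = -3666/7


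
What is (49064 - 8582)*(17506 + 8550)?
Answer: 1054798992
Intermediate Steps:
(49064 - 8582)*(17506 + 8550) = 40482*26056 = 1054798992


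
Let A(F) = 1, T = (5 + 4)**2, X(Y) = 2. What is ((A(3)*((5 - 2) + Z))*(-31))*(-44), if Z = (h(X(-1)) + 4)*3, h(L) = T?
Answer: 351912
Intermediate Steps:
T = 81 (T = 9**2 = 81)
h(L) = 81
Z = 255 (Z = (81 + 4)*3 = 85*3 = 255)
((A(3)*((5 - 2) + Z))*(-31))*(-44) = ((1*((5 - 2) + 255))*(-31))*(-44) = ((1*(3 + 255))*(-31))*(-44) = ((1*258)*(-31))*(-44) = (258*(-31))*(-44) = -7998*(-44) = 351912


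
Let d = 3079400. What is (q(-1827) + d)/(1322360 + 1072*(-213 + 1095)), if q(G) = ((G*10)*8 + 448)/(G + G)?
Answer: 100466726/73989063 ≈ 1.3579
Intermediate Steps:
q(G) = (448 + 80*G)/(2*G) (q(G) = ((10*G)*8 + 448)/((2*G)) = (80*G + 448)*(1/(2*G)) = (448 + 80*G)*(1/(2*G)) = (448 + 80*G)/(2*G))
(q(-1827) + d)/(1322360 + 1072*(-213 + 1095)) = ((40 + 224/(-1827)) + 3079400)/(1322360 + 1072*(-213 + 1095)) = ((40 + 224*(-1/1827)) + 3079400)/(1322360 + 1072*882) = ((40 - 32/261) + 3079400)/(1322360 + 945504) = (10408/261 + 3079400)/2267864 = (803733808/261)*(1/2267864) = 100466726/73989063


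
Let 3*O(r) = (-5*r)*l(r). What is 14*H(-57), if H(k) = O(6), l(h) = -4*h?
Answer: 3360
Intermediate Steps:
O(r) = 20*r²/3 (O(r) = ((-5*r)*(-4*r))/3 = (20*r²)/3 = 20*r²/3)
H(k) = 240 (H(k) = (20/3)*6² = (20/3)*36 = 240)
14*H(-57) = 14*240 = 3360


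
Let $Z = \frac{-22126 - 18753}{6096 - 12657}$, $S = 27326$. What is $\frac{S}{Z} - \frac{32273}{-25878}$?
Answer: $\frac{4640879445875}{1057866762} \approx 4387.0$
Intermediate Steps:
$Z = \frac{40879}{6561}$ ($Z = - \frac{40879}{-6561} = \left(-40879\right) \left(- \frac{1}{6561}\right) = \frac{40879}{6561} \approx 6.2306$)
$\frac{S}{Z} - \frac{32273}{-25878} = \frac{27326}{\frac{40879}{6561}} - \frac{32273}{-25878} = 27326 \cdot \frac{6561}{40879} - - \frac{32273}{25878} = \frac{179285886}{40879} + \frac{32273}{25878} = \frac{4640879445875}{1057866762}$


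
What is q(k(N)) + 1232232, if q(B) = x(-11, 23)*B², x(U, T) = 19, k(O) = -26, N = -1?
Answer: 1245076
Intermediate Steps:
q(B) = 19*B²
q(k(N)) + 1232232 = 19*(-26)² + 1232232 = 19*676 + 1232232 = 12844 + 1232232 = 1245076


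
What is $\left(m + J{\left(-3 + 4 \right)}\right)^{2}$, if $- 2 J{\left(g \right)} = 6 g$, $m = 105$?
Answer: $10404$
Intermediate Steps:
$J{\left(g \right)} = - 3 g$ ($J{\left(g \right)} = - \frac{6 g}{2} = - 3 g$)
$\left(m + J{\left(-3 + 4 \right)}\right)^{2} = \left(105 - 3 \left(-3 + 4\right)\right)^{2} = \left(105 - 3\right)^{2} = 102^{2} = 10404$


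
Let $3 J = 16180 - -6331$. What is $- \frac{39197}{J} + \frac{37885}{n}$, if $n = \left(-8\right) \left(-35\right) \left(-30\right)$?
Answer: $- \frac{368118727}{37818480} \approx -9.7338$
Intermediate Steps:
$J = \frac{22511}{3}$ ($J = \frac{16180 - -6331}{3} = \frac{16180 + 6331}{3} = \frac{1}{3} \cdot 22511 = \frac{22511}{3} \approx 7503.7$)
$n = -8400$ ($n = 280 \left(-30\right) = -8400$)
$- \frac{39197}{J} + \frac{37885}{n} = - \frac{39197}{\frac{22511}{3}} + \frac{37885}{-8400} = \left(-39197\right) \frac{3}{22511} + 37885 \left(- \frac{1}{8400}\right) = - \frac{117591}{22511} - \frac{7577}{1680} = - \frac{368118727}{37818480}$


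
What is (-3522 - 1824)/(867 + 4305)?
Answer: -891/862 ≈ -1.0336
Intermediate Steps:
(-3522 - 1824)/(867 + 4305) = -5346/5172 = -5346*1/5172 = -891/862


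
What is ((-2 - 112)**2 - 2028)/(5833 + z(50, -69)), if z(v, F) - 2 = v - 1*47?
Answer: 1828/973 ≈ 1.8787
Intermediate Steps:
z(v, F) = -45 + v (z(v, F) = 2 + (v - 1*47) = 2 + (v - 47) = 2 + (-47 + v) = -45 + v)
((-2 - 112)**2 - 2028)/(5833 + z(50, -69)) = ((-2 - 112)**2 - 2028)/(5833 + (-45 + 50)) = ((-114)**2 - 2028)/(5833 + 5) = (12996 - 2028)/5838 = 10968*(1/5838) = 1828/973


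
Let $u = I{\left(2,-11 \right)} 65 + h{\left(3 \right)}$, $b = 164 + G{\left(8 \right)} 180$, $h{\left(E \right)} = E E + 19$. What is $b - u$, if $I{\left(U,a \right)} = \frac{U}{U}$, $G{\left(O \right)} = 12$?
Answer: $2231$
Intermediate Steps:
$h{\left(E \right)} = 19 + E^{2}$ ($h{\left(E \right)} = E^{2} + 19 = 19 + E^{2}$)
$I{\left(U,a \right)} = 1$
$b = 2324$ ($b = 164 + 12 \cdot 180 = 164 + 2160 = 2324$)
$u = 93$ ($u = 1 \cdot 65 + \left(19 + 3^{2}\right) = 65 + \left(19 + 9\right) = 65 + 28 = 93$)
$b - u = 2324 - 93 = 2231$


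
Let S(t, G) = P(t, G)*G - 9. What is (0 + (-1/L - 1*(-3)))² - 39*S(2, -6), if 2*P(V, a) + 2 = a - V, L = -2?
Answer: -3227/4 ≈ -806.75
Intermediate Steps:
P(V, a) = -1 + a/2 - V/2 (P(V, a) = -1 + (a - V)/2 = -1 + (a/2 - V/2) = -1 + a/2 - V/2)
S(t, G) = -9 + G*(-1 + G/2 - t/2) (S(t, G) = (-1 + G/2 - t/2)*G - 9 = G*(-1 + G/2 - t/2) - 9 = -9 + G*(-1 + G/2 - t/2))
(0 + (-1/L - 1*(-3)))² - 39*S(2, -6) = (0 + (-1/(-2) - 1*(-3)))² - 39*(-9 - ½*(-6)*(2 + 2 - 1*(-6))) = (0 + (-1*(-½) + 3))² - 39*(-9 - ½*(-6)*(2 + 2 + 6)) = (0 + (½ + 3))² - 39*(-9 - ½*(-6)*10) = (0 + 7/2)² - 39*(-9 + 30) = (7/2)² - 39*21 = 49/4 - 819 = -3227/4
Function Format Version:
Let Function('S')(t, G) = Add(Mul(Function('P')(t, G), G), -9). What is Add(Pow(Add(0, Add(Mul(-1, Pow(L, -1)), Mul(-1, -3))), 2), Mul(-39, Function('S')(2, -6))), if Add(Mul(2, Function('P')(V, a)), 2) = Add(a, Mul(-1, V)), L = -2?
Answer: Rational(-3227, 4) ≈ -806.75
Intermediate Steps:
Function('P')(V, a) = Add(-1, Mul(Rational(1, 2), a), Mul(Rational(-1, 2), V)) (Function('P')(V, a) = Add(-1, Mul(Rational(1, 2), Add(a, Mul(-1, V)))) = Add(-1, Add(Mul(Rational(1, 2), a), Mul(Rational(-1, 2), V))) = Add(-1, Mul(Rational(1, 2), a), Mul(Rational(-1, 2), V)))
Function('S')(t, G) = Add(-9, Mul(G, Add(-1, Mul(Rational(1, 2), G), Mul(Rational(-1, 2), t)))) (Function('S')(t, G) = Add(Mul(Add(-1, Mul(Rational(1, 2), G), Mul(Rational(-1, 2), t)), G), -9) = Add(Mul(G, Add(-1, Mul(Rational(1, 2), G), Mul(Rational(-1, 2), t))), -9) = Add(-9, Mul(G, Add(-1, Mul(Rational(1, 2), G), Mul(Rational(-1, 2), t)))))
Add(Pow(Add(0, Add(Mul(-1, Pow(L, -1)), Mul(-1, -3))), 2), Mul(-39, Function('S')(2, -6))) = Add(Pow(Add(0, Add(Mul(-1, Pow(-2, -1)), Mul(-1, -3))), 2), Mul(-39, Add(-9, Mul(Rational(-1, 2), -6, Add(2, 2, Mul(-1, -6)))))) = Add(Pow(Add(0, Add(Mul(-1, Rational(-1, 2)), 3)), 2), Mul(-39, Add(-9, Mul(Rational(-1, 2), -6, Add(2, 2, 6))))) = Add(Pow(Add(0, Add(Rational(1, 2), 3)), 2), Mul(-39, Add(-9, Mul(Rational(-1, 2), -6, 10)))) = Add(Pow(Add(0, Rational(7, 2)), 2), Mul(-39, Add(-9, 30))) = Add(Pow(Rational(7, 2), 2), Mul(-39, 21)) = Add(Rational(49, 4), -819) = Rational(-3227, 4)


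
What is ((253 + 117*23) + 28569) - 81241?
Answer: -49728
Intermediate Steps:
((253 + 117*23) + 28569) - 81241 = ((253 + 2691) + 28569) - 81241 = (2944 + 28569) - 81241 = 31513 - 81241 = -49728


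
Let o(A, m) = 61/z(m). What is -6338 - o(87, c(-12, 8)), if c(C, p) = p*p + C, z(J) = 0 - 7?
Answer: -44305/7 ≈ -6329.3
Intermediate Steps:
z(J) = -7
c(C, p) = C + p**2 (c(C, p) = p**2 + C = C + p**2)
o(A, m) = -61/7 (o(A, m) = 61/(-7) = 61*(-1/7) = -61/7)
-6338 - o(87, c(-12, 8)) = -6338 - 1*(-61/7) = -6338 + 61/7 = -44305/7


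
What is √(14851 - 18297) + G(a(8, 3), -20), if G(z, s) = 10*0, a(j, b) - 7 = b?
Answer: I*√3446 ≈ 58.703*I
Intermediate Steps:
a(j, b) = 7 + b
G(z, s) = 0
√(14851 - 18297) + G(a(8, 3), -20) = √(14851 - 18297) + 0 = √(-3446) + 0 = I*√3446 + 0 = I*√3446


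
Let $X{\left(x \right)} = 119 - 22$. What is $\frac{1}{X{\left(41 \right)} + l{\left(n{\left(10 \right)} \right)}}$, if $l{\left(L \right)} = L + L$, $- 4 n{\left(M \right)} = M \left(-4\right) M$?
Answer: $\frac{1}{297} \approx 0.003367$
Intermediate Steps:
$n{\left(M \right)} = M^{2}$ ($n{\left(M \right)} = - \frac{M \left(-4\right) M}{4} = - \frac{- 4 M M}{4} = - \frac{\left(-4\right) M^{2}}{4} = M^{2}$)
$X{\left(x \right)} = 97$ ($X{\left(x \right)} = 119 - 22 = 97$)
$l{\left(L \right)} = 2 L$
$\frac{1}{X{\left(41 \right)} + l{\left(n{\left(10 \right)} \right)}} = \frac{1}{97 + 2 \cdot 10^{2}} = \frac{1}{97 + 2 \cdot 100} = \frac{1}{97 + 200} = \frac{1}{297}$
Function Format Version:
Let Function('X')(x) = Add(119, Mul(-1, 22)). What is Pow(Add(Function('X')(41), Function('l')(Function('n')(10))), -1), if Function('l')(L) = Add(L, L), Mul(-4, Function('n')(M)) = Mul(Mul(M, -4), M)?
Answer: Rational(1, 297) ≈ 0.0033670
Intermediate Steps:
Function('n')(M) = Pow(M, 2) (Function('n')(M) = Mul(Rational(-1, 4), Mul(Mul(M, -4), M)) = Mul(Rational(-1, 4), Mul(Mul(-4, M), M)) = Mul(Rational(-1, 4), Mul(-4, Pow(M, 2))) = Pow(M, 2))
Function('X')(x) = 97 (Function('X')(x) = Add(119, -22) = 97)
Function('l')(L) = Mul(2, L)
Pow(Add(Function('X')(41), Function('l')(Function('n')(10))), -1) = Pow(Add(97, Mul(2, Pow(10, 2))), -1) = Pow(Add(97, Mul(2, 100)), -1) = Pow(Add(97, 200), -1) = Pow(297, -1) = Rational(1, 297)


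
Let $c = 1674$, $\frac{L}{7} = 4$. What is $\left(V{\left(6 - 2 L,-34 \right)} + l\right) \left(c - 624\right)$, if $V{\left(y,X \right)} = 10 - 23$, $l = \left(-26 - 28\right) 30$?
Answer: $-1714650$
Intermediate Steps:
$L = 28$ ($L = 7 \cdot 4 = 28$)
$l = -1620$ ($l = \left(-54\right) 30 = -1620$)
$V{\left(y,X \right)} = -13$ ($V{\left(y,X \right)} = 10 - 23 = -13$)
$\left(V{\left(6 - 2 L,-34 \right)} + l\right) \left(c - 624\right) = \left(-13 - 1620\right) \left(1674 - 624\right) = \left(-1633\right) 1050 = -1714650$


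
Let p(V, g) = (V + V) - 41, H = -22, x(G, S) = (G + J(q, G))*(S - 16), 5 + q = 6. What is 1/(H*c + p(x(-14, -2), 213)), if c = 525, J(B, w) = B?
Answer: -1/11123 ≈ -8.9904e-5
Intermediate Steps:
q = 1 (q = -5 + 6 = 1)
x(G, S) = (1 + G)*(-16 + S) (x(G, S) = (G + 1)*(S - 16) = (1 + G)*(-16 + S))
p(V, g) = -41 + 2*V (p(V, g) = 2*V - 41 = -41 + 2*V)
1/(H*c + p(x(-14, -2), 213)) = 1/(-22*525 + (-41 + 2*(-16 - 2 - 16*(-14) - 14*(-2)))) = 1/(-11550 + (-41 + 2*(-16 - 2 + 224 + 28))) = 1/(-11550 + (-41 + 2*234)) = 1/(-11550 + (-41 + 468)) = 1/(-11550 + 427) = 1/(-11123) = -1/11123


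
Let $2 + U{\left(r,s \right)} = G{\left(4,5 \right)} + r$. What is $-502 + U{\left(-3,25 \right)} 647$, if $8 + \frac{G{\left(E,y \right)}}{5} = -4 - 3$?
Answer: $-52262$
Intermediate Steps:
$G{\left(E,y \right)} = -75$ ($G{\left(E,y \right)} = -40 + 5 \left(-4 - 3\right) = -40 + 5 \left(-7\right) = -40 - 35 = -75$)
$U{\left(r,s \right)} = -77 + r$ ($U{\left(r,s \right)} = -2 + \left(-75 + r\right) = -77 + r$)
$-502 + U{\left(-3,25 \right)} 647 = -502 + \left(-77 - 3\right) 647 = -502 - 51760 = -52262$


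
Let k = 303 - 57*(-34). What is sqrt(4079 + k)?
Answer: 4*sqrt(395) ≈ 79.498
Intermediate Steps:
k = 2241 (k = 303 - 1*(-1938) = 303 + 1938 = 2241)
sqrt(4079 + k) = sqrt(4079 + 2241) = sqrt(6320) = 4*sqrt(395)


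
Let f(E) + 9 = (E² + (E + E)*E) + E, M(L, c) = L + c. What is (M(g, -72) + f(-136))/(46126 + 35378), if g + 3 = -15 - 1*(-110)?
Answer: 55363/81504 ≈ 0.67927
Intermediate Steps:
g = 92 (g = -3 + (-15 - 1*(-110)) = -3 + (-15 + 110) = -3 + 95 = 92)
f(E) = -9 + E + 3*E² (f(E) = -9 + ((E² + (E + E)*E) + E) = -9 + ((E² + (2*E)*E) + E) = -9 + ((E² + 2*E²) + E) = -9 + (3*E² + E) = -9 + (E + 3*E²) = -9 + E + 3*E²)
(M(g, -72) + f(-136))/(46126 + 35378) = ((92 - 72) + (-9 - 136 + 3*(-136)²))/(46126 + 35378) = (20 + (-9 - 136 + 3*18496))/81504 = (20 + (-9 - 136 + 55488))*(1/81504) = (20 + 55343)*(1/81504) = 55363*(1/81504) = 55363/81504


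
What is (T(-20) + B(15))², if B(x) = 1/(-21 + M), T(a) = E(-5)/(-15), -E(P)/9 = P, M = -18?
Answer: 13924/1521 ≈ 9.1545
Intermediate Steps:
E(P) = -9*P
T(a) = -3 (T(a) = -9*(-5)/(-15) = 45*(-1/15) = -3)
B(x) = -1/39 (B(x) = 1/(-21 - 18) = 1/(-39) = -1/39)
(T(-20) + B(15))² = (-3 - 1/39)² = (-118/39)² = 13924/1521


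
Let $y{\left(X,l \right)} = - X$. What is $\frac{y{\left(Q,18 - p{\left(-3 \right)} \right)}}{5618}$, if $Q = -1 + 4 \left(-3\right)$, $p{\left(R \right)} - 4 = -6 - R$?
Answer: $\frac{13}{5618} \approx 0.002314$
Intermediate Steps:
$p{\left(R \right)} = -2 - R$ ($p{\left(R \right)} = 4 - \left(6 + R\right) = -2 - R$)
$Q = -13$ ($Q = -1 - 12 = -13$)
$\frac{y{\left(Q,18 - p{\left(-3 \right)} \right)}}{5618} = \frac{\left(-1\right) \left(-13\right)}{5618} = 13 \cdot \frac{1}{5618} = \frac{13}{5618}$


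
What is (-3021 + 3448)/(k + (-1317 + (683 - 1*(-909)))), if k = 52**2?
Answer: 427/2979 ≈ 0.14334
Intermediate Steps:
k = 2704
(-3021 + 3448)/(k + (-1317 + (683 - 1*(-909)))) = (-3021 + 3448)/(2704 + (-1317 + (683 - 1*(-909)))) = 427/(2704 + (-1317 + (683 + 909))) = 427/(2704 + (-1317 + 1592)) = 427/(2704 + 275) = 427/2979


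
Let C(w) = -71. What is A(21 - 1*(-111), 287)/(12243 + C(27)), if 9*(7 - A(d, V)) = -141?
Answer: 1/537 ≈ 0.0018622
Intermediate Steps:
A(d, V) = 68/3 (A(d, V) = 7 - ⅑*(-141) = 7 + 47/3 = 68/3)
A(21 - 1*(-111), 287)/(12243 + C(27)) = 68/(3*(12243 - 71)) = (68/3)/12172 = (68/3)*(1/12172) = 1/537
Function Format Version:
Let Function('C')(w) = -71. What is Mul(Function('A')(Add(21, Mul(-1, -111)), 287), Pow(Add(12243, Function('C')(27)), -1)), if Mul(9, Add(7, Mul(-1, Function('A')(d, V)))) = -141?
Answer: Rational(1, 537) ≈ 0.0018622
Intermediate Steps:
Function('A')(d, V) = Rational(68, 3) (Function('A')(d, V) = Add(7, Mul(Rational(-1, 9), -141)) = Add(7, Rational(47, 3)) = Rational(68, 3))
Mul(Function('A')(Add(21, Mul(-1, -111)), 287), Pow(Add(12243, Function('C')(27)), -1)) = Mul(Rational(68, 3), Pow(Add(12243, -71), -1)) = Mul(Rational(68, 3), Pow(12172, -1)) = Mul(Rational(68, 3), Rational(1, 12172)) = Rational(1, 537)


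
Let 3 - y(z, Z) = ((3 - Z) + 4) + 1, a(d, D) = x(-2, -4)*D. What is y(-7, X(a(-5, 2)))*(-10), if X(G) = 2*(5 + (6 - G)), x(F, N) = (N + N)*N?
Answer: 1110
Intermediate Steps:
x(F, N) = 2*N**2 (x(F, N) = (2*N)*N = 2*N**2)
a(d, D) = 32*D (a(d, D) = (2*(-4)**2)*D = (2*16)*D = 32*D)
X(G) = 22 - 2*G (X(G) = 2*(11 - G) = 22 - 2*G)
y(z, Z) = -5 + Z (y(z, Z) = 3 - (((3 - Z) + 4) + 1) = 3 - ((7 - Z) + 1) = 3 - (8 - Z) = 3 + (-8 + Z) = -5 + Z)
y(-7, X(a(-5, 2)))*(-10) = (-5 + (22 - 64*2))*(-10) = (-5 + (22 - 2*64))*(-10) = (-5 + (22 - 128))*(-10) = (-5 - 106)*(-10) = -111*(-10) = 1110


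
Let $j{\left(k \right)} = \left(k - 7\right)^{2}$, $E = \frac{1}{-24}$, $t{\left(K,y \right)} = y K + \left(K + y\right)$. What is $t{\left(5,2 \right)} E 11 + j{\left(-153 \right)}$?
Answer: $\frac{614213}{24} \approx 25592.0$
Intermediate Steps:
$t{\left(K,y \right)} = K + y + K y$ ($t{\left(K,y \right)} = K y + \left(K + y\right) = K + y + K y$)
$E = - \frac{1}{24} \approx -0.041667$
$j{\left(k \right)} = \left(-7 + k\right)^{2}$
$t{\left(5,2 \right)} E 11 + j{\left(-153 \right)} = \left(5 + 2 + 5 \cdot 2\right) \left(- \frac{1}{24}\right) 11 + \left(-7 - 153\right)^{2} = \left(5 + 2 + 10\right) \left(- \frac{1}{24}\right) 11 + \left(-160\right)^{2} = 17 \left(- \frac{1}{24}\right) 11 + 25600 = \left(- \frac{17}{24}\right) 11 + 25600 = - \frac{187}{24} + 25600 = \frac{614213}{24}$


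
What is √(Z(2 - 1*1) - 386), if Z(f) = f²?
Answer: I*√385 ≈ 19.621*I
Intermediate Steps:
√(Z(2 - 1*1) - 386) = √((2 - 1*1)² - 386) = √((2 - 1)² - 386) = √(1² - 386) = √(1 - 386) = √(-385) = I*√385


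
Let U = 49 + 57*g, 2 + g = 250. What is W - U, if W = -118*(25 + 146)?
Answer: -34363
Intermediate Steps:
g = 248 (g = -2 + 250 = 248)
W = -20178 (W = -118*171 = -20178)
U = 14185 (U = 49 + 57*248 = 49 + 14136 = 14185)
W - U = -20178 - 1*14185 = -20178 - 14185 = -34363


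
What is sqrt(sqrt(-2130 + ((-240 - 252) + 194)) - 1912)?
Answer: sqrt(-1912 + 2*I*sqrt(607)) ≈ 0.5634 + 43.73*I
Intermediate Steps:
sqrt(sqrt(-2130 + ((-240 - 252) + 194)) - 1912) = sqrt(sqrt(-2130 + (-492 + 194)) - 1912) = sqrt(sqrt(-2130 - 298) - 1912) = sqrt(sqrt(-2428) - 1912) = sqrt(2*I*sqrt(607) - 1912) = sqrt(-1912 + 2*I*sqrt(607))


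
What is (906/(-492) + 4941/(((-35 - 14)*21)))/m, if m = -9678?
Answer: 186847/272203428 ≈ 0.00068642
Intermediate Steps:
(906/(-492) + 4941/(((-35 - 14)*21)))/m = (906/(-492) + 4941/(((-35 - 14)*21)))/(-9678) = (906*(-1/492) + 4941/((-49*21)))*(-1/9678) = (-151/82 + 4941/(-1029))*(-1/9678) = (-151/82 + 4941*(-1/1029))*(-1/9678) = (-151/82 - 1647/343)*(-1/9678) = -186847/28126*(-1/9678) = 186847/272203428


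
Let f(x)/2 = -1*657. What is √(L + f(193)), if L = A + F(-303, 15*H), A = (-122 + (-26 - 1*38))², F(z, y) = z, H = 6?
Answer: √32979 ≈ 181.60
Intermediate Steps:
f(x) = -1314 (f(x) = 2*(-1*657) = 2*(-657) = -1314)
A = 34596 (A = (-122 + (-26 - 38))² = (-122 - 64)² = (-186)² = 34596)
L = 34293 (L = 34596 - 303 = 34293)
√(L + f(193)) = √(34293 - 1314) = √32979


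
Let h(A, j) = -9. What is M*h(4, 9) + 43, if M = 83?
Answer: -704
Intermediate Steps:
M*h(4, 9) + 43 = 83*(-9) + 43 = -747 + 43 = -704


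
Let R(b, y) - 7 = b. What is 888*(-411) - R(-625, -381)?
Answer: -364350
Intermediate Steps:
R(b, y) = 7 + b
888*(-411) - R(-625, -381) = 888*(-411) - (7 - 625) = -364968 - 1*(-618) = -364968 + 618 = -364350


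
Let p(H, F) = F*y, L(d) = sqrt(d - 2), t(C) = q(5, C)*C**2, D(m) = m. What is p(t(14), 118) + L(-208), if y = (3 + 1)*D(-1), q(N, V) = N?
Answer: -472 + I*sqrt(210) ≈ -472.0 + 14.491*I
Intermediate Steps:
t(C) = 5*C**2
y = -4 (y = (3 + 1)*(-1) = 4*(-1) = -4)
L(d) = sqrt(-2 + d)
p(H, F) = -4*F (p(H, F) = F*(-4) = -4*F)
p(t(14), 118) + L(-208) = -4*118 + sqrt(-2 - 208) = -472 + sqrt(-210) = -472 + I*sqrt(210)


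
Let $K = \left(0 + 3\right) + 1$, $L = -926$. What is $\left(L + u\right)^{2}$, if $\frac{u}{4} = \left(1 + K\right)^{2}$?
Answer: $682276$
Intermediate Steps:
$K = 4$ ($K = 3 + 1 = 4$)
$u = 100$ ($u = 4 \left(1 + 4\right)^{2} = 4 \cdot 5^{2} = 4 \cdot 25 = 100$)
$\left(L + u\right)^{2} = \left(-926 + 100\right)^{2} = \left(-826\right)^{2} = 682276$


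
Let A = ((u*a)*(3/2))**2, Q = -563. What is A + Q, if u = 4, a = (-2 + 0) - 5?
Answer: 1201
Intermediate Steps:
a = -7 (a = -2 - 5 = -7)
A = 1764 (A = ((4*(-7))*(3/2))**2 = (-84/2)**2 = (-28*3/2)**2 = (-42)**2 = 1764)
A + Q = 1764 - 563 = 1201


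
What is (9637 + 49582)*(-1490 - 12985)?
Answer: -857195025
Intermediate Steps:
(9637 + 49582)*(-1490 - 12985) = 59219*(-14475) = -857195025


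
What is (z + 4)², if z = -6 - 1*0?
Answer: 4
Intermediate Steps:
z = -6 (z = -6 + 0 = -6)
(z + 4)² = (-6 + 4)² = (-2)² = 4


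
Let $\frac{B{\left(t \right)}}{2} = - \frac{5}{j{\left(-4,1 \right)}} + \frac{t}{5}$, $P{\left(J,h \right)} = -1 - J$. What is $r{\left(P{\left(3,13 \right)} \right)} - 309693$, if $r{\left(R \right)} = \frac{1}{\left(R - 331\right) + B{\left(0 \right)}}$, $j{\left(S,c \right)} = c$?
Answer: $- \frac{106844086}{345} \approx -3.0969 \cdot 10^{5}$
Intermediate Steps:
$B{\left(t \right)} = -10 + \frac{2 t}{5}$ ($B{\left(t \right)} = 2 \left(- \frac{5}{1} + \frac{t}{5}\right) = 2 \left(\left(-5\right) 1 + t \frac{1}{5}\right) = 2 \left(-5 + \frac{t}{5}\right) = -10 + \frac{2 t}{5}$)
$r{\left(R \right)} = \frac{1}{-341 + R}$ ($r{\left(R \right)} = \frac{1}{\left(R - 331\right) + \left(-10 + \frac{2}{5} \cdot 0\right)} = \frac{1}{\left(-331 + R\right) + \left(-10 + 0\right)} = \frac{1}{\left(-331 + R\right) - 10} = \frac{1}{-341 + R}$)
$r{\left(P{\left(3,13 \right)} \right)} - 309693 = \frac{1}{-341 - 4} - 309693 = \frac{1}{-345} - 309693 = - \frac{1}{345} - 309693 = - \frac{106844086}{345}$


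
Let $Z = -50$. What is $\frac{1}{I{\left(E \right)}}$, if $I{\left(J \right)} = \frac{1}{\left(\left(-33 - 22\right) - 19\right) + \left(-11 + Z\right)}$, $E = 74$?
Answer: $-135$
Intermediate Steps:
$I{\left(J \right)} = - \frac{1}{135}$ ($I{\left(J \right)} = \frac{1}{\left(\left(-33 - 22\right) - 19\right) - 61} = \frac{1}{\left(-55 - 19\right) - 61} = \frac{1}{-74 - 61} = \frac{1}{-135} = - \frac{1}{135}$)
$\frac{1}{I{\left(E \right)}} = \frac{1}{- \frac{1}{135}} = -135$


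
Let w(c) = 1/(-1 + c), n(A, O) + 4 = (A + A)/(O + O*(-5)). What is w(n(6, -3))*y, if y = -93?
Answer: 93/4 ≈ 23.250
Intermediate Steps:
n(A, O) = -4 - A/(2*O) (n(A, O) = -4 + (A + A)/(O + O*(-5)) = -4 + (2*A)/(O - 5*O) = -4 + (2*A)/((-4*O)) = -4 + (2*A)*(-1/(4*O)) = -4 - A/(2*O))
w(n(6, -3))*y = -93/(-1 + (-4 - ½*6/(-3))) = -93/(-1 + (-4 - ½*6*(-⅓))) = -93/(-1 + (-4 + 1)) = -93/(-1 - 3) = -93/(-4) = -¼*(-93) = 93/4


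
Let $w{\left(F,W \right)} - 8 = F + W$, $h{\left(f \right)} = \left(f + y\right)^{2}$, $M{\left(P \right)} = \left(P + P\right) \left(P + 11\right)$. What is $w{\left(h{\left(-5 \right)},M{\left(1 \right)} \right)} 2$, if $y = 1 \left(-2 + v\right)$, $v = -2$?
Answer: $226$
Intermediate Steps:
$y = -4$ ($y = 1 \left(-2 - 2\right) = 1 \left(-4\right) = -4$)
$M{\left(P \right)} = 2 P \left(11 + P\right)$
$h{\left(f \right)} = \left(-4 + f\right)^{2}$ ($h{\left(f \right)} = \left(f - 4\right)^{2} = \left(-4 + f\right)^{2}$)
$w{\left(F,W \right)} = 8 + F + W$ ($w{\left(F,W \right)} = 8 + \left(F + W\right) = 8 + F + W$)
$w{\left(h{\left(-5 \right)},M{\left(1 \right)} \right)} 2 = \left(8 + \left(-4 - 5\right)^{2} + 2 \cdot 1 \left(11 + 1\right)\right) 2 = \left(8 + \left(-9\right)^{2} + 2 \cdot 1 \cdot 12\right) 2 = \left(8 + 81 + 24\right) 2 = 113 \cdot 2 = 226$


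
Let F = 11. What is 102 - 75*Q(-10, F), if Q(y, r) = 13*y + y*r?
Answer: 18102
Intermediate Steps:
Q(y, r) = 13*y + r*y
102 - 75*Q(-10, F) = 102 - (-750)*(13 + 11) = 102 - (-750)*24 = 102 - 75*(-240) = 102 + 18000 = 18102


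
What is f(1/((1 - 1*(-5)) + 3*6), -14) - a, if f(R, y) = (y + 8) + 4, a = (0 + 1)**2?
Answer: -3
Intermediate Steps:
a = 1 (a = 1**2 = 1)
f(R, y) = 12 + y (f(R, y) = (8 + y) + 4 = 12 + y)
f(1/((1 - 1*(-5)) + 3*6), -14) - a = (12 - 14) - 1*1 = -2 - 1 = -3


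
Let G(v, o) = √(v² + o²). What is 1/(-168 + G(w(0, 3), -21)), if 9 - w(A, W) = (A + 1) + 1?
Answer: -12/1981 - √10/3962 ≈ -0.0068557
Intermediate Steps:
w(A, W) = 7 - A (w(A, W) = 9 - ((A + 1) + 1) = 9 - ((1 + A) + 1) = 9 - (2 + A) = 9 + (-2 - A) = 7 - A)
G(v, o) = √(o² + v²)
1/(-168 + G(w(0, 3), -21)) = 1/(-168 + √((-21)² + (7 - 1*0)²)) = 1/(-168 + √(441 + (7 + 0)²)) = 1/(-168 + √(441 + 7²)) = 1/(-168 + √(441 + 49)) = 1/(-168 + √490) = 1/(-168 + 7*√10)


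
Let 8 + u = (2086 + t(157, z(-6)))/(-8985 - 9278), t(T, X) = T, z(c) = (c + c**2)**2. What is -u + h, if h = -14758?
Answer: -269377007/18263 ≈ -14750.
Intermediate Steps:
u = -148347/18263 (u = -8 + (2086 + 157)/(-8985 - 9278) = -8 + 2243/(-18263) = -8 + 2243*(-1/18263) = -8 - 2243/18263 = -148347/18263 ≈ -8.1228)
-u + h = -1*(-148347/18263) - 14758 = 148347/18263 - 14758 = -269377007/18263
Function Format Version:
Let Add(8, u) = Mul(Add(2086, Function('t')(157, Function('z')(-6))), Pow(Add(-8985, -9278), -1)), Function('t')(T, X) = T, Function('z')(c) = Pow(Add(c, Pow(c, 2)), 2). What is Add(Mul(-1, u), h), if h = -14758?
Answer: Rational(-269377007, 18263) ≈ -14750.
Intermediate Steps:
u = Rational(-148347, 18263) (u = Add(-8, Mul(Add(2086, 157), Pow(Add(-8985, -9278), -1))) = Add(-8, Mul(2243, Pow(-18263, -1))) = Add(-8, Mul(2243, Rational(-1, 18263))) = Add(-8, Rational(-2243, 18263)) = Rational(-148347, 18263) ≈ -8.1228)
Add(Mul(-1, u), h) = Add(Mul(-1, Rational(-148347, 18263)), -14758) = Add(Rational(148347, 18263), -14758) = Rational(-269377007, 18263)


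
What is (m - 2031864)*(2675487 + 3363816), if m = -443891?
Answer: -14951834598765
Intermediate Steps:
(m - 2031864)*(2675487 + 3363816) = (-443891 - 2031864)*(2675487 + 3363816) = -2475755*6039303 = -14951834598765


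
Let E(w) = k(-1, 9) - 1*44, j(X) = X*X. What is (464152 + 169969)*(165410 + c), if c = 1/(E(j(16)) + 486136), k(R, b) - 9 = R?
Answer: 50987006936555121/486100 ≈ 1.0489e+11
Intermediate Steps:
j(X) = X²
k(R, b) = 9 + R
E(w) = -36 (E(w) = (9 - 1) - 1*44 = 8 - 44 = -36)
c = 1/486100 (c = 1/(-36 + 486136) = 1/486100 ≈ 2.0572e-6)
(464152 + 169969)*(165410 + c) = (464152 + 169969)*(165410 + 1/486100) = 634121*(80405801001/486100) = 50987006936555121/486100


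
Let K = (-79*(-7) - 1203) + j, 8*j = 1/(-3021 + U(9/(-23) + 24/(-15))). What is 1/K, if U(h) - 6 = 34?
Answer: -23848/15501201 ≈ -0.0015385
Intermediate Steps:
U(h) = 40 (U(h) = 6 + 34 = 40)
j = -1/23848 (j = 1/(8*(-3021 + 40)) = (⅛)/(-2981) = (⅛)*(-1/2981) = -1/23848 ≈ -4.1932e-5)
K = -15501201/23848 (K = (-79*(-7) - 1203) - 1/23848 = (553 - 1203) - 1/23848 = -650 - 1/23848 = -15501201/23848 ≈ -650.00)
1/K = 1/(-15501201/23848) = -23848/15501201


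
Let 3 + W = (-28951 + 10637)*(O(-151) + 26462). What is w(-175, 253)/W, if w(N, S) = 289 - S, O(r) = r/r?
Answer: -4/53849265 ≈ -7.4281e-8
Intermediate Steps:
O(r) = 1
W = -484643385 (W = -3 + (-28951 + 10637)*(1 + 26462) = -3 - 18314*26463 = -3 - 484643382 = -484643385)
w(-175, 253)/W = (289 - 1*253)/(-484643385) = (289 - 253)*(-1/484643385) = 36*(-1/484643385) = -4/53849265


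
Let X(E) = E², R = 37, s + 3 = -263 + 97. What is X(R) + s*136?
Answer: -21615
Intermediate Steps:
s = -169 (s = -3 + (-263 + 97) = -3 - 166 = -169)
X(R) + s*136 = 37² - 169*136 = 1369 - 22984 = -21615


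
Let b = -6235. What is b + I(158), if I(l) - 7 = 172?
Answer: -6056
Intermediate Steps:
I(l) = 179 (I(l) = 7 + 172 = 179)
b + I(158) = -6235 + 179 = -6056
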